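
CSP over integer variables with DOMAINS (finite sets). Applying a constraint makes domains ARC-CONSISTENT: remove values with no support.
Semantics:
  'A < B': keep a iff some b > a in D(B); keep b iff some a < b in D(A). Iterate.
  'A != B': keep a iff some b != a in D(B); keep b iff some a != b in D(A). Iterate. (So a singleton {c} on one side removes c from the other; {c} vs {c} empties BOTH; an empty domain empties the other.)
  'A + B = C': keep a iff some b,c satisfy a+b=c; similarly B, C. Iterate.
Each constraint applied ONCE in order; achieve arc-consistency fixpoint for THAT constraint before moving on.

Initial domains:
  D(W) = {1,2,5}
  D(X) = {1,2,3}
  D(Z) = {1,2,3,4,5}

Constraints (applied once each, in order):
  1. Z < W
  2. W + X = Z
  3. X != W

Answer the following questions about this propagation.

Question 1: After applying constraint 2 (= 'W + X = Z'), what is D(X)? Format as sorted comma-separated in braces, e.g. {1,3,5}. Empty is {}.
Answer: {1,2}

Derivation:
Constraint 1 (Z < W) on D(Z)={1,2,3,4,5} D(W)={1,2,5}: Z {1,2,3,4,5}->{1,2,3,4}; W {1,2,5}->{2,5}
Constraint 2 (W + X = Z) on D(W)={2,5} D(X)={1,2,3} D(Z)={1,2,3,4}: W {2,5}->{2}; X {1,2,3}->{1,2}; Z {1,2,3,4}->{3,4}
So after constraint 2: D(X) = {1,2}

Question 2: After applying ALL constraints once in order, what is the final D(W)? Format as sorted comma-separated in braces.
Answer: {2}

Derivation:
Constraint 1 (Z < W) on D(Z)={1,2,3,4,5} D(W)={1,2,5}: Z {1,2,3,4,5}->{1,2,3,4}; W {1,2,5}->{2,5}
Constraint 2 (W + X = Z) on D(W)={2,5} D(X)={1,2,3} D(Z)={1,2,3,4}: W {2,5}->{2}; X {1,2,3}->{1,2}; Z {1,2,3,4}->{3,4}
Constraint 3 (X != W) on D(X)={1,2} D(W)={2}: X {1,2}->{1}
So after all 3 constraints: D(W) = {2}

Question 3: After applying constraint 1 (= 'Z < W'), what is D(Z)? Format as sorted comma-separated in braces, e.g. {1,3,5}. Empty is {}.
Answer: {1,2,3,4}

Derivation:
Constraint 1 (Z < W) on D(Z)={1,2,3,4,5} D(W)={1,2,5}: Z {1,2,3,4,5}->{1,2,3,4}; W {1,2,5}->{2,5}
So after constraint 1: D(Z) = {1,2,3,4}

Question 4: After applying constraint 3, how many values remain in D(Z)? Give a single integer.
Constraint 1 (Z < W) on D(Z)={1,2,3,4,5} D(W)={1,2,5}: Z {1,2,3,4,5}->{1,2,3,4}; W {1,2,5}->{2,5}
Constraint 2 (W + X = Z) on D(W)={2,5} D(X)={1,2,3} D(Z)={1,2,3,4}: W {2,5}->{2}; X {1,2,3}->{1,2}; Z {1,2,3,4}->{3,4}
Constraint 3 (X != W) on D(X)={1,2} D(W)={2}: X {1,2}->{1}
So after constraint 3: D(Z)={3,4}, size = 2

Answer: 2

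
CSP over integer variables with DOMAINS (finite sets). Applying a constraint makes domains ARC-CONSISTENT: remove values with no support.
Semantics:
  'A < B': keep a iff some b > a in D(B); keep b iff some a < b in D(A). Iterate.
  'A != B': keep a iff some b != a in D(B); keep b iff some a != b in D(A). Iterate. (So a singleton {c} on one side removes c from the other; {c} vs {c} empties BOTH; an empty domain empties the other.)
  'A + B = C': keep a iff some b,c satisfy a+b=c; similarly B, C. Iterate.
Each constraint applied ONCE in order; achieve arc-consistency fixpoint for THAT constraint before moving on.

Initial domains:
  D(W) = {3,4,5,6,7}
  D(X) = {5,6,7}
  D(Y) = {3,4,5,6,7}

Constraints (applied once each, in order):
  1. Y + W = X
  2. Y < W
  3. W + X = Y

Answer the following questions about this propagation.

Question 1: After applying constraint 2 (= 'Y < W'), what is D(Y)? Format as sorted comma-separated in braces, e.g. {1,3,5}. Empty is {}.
Answer: {3}

Derivation:
Constraint 1 (Y + W = X) on D(Y)={3,4,5,6,7} D(W)={3,4,5,6,7} D(X)={5,6,7}: Y {3,4,5,6,7}->{3,4}; W {3,4,5,6,7}->{3,4}; X {5,6,7}->{6,7}
Constraint 2 (Y < W) on D(Y)={3,4} D(W)={3,4}: Y {3,4}->{3}; W {3,4}->{4}
So after constraint 2: D(Y) = {3}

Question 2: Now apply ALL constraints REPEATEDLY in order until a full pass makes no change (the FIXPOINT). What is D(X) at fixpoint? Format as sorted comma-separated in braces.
Answer: {}

Derivation:
pass 0 (initial): D(X)={5,6,7}
pass 1: W {3,4,5,6,7}->{}; X {5,6,7}->{}; Y {3,4,5,6,7}->{}
pass 2: no change
Fixpoint after 2 passes: D(X) = {}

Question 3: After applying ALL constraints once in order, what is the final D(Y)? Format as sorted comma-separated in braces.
Constraint 1 (Y + W = X) on D(Y)={3,4,5,6,7} D(W)={3,4,5,6,7} D(X)={5,6,7}: Y {3,4,5,6,7}->{3,4}; W {3,4,5,6,7}->{3,4}; X {5,6,7}->{6,7}
Constraint 2 (Y < W) on D(Y)={3,4} D(W)={3,4}: Y {3,4}->{3}; W {3,4}->{4}
Constraint 3 (W + X = Y) on D(W)={4} D(X)={6,7} D(Y)={3}: W {4}->{}; X {6,7}->{}; Y {3}->{}
So after all 3 constraints: D(Y) = {}

Answer: {}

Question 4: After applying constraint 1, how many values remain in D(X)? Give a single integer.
Answer: 2

Derivation:
Constraint 1 (Y + W = X) on D(Y)={3,4,5,6,7} D(W)={3,4,5,6,7} D(X)={5,6,7}: Y {3,4,5,6,7}->{3,4}; W {3,4,5,6,7}->{3,4}; X {5,6,7}->{6,7}
So after constraint 1: D(X)={6,7}, size = 2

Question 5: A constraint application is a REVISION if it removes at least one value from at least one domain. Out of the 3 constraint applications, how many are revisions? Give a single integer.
Constraint 1 (Y + W = X) on D(Y)={3,4,5,6,7} D(W)={3,4,5,6,7} D(X)={5,6,7}: Y {3,4,5,6,7}->{3,4}; W {3,4,5,6,7}->{3,4}; X {5,6,7}->{6,7} => REVISION
Constraint 2 (Y < W) on D(Y)={3,4} D(W)={3,4}: Y {3,4}->{3}; W {3,4}->{4} => REVISION
Constraint 3 (W + X = Y) on D(W)={4} D(X)={6,7} D(Y)={3}: W {4}->{}; X {6,7}->{}; Y {3}->{} => REVISION
Total revisions = 3

Answer: 3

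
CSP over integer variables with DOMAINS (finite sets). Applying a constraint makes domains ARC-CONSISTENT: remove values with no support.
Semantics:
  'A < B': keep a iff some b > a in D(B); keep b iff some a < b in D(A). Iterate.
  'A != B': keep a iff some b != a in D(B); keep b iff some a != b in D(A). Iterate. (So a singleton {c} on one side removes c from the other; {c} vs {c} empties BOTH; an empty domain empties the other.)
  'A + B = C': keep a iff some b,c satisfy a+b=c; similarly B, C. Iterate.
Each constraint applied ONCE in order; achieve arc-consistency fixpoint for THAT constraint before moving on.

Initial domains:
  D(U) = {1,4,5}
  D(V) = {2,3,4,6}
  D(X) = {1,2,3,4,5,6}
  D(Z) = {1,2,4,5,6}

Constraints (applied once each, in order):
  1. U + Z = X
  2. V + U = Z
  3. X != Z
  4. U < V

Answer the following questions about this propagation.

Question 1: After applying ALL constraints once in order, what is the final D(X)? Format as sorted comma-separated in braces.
Constraint 1 (U + Z = X) on D(U)={1,4,5} D(Z)={1,2,4,5,6} D(X)={1,2,3,4,5,6}: Z {1,2,4,5,6}->{1,2,4,5}; X {1,2,3,4,5,6}->{2,3,5,6}
Constraint 2 (V + U = Z) on D(V)={2,3,4,6} D(U)={1,4,5} D(Z)={1,2,4,5}: V {2,3,4,6}->{3,4}; U {1,4,5}->{1}; Z {1,2,4,5}->{4,5}
Constraint 3 (X != Z) on D(X)={2,3,5,6} D(Z)={4,5}: no change
Constraint 4 (U < V) on D(U)={1} D(V)={3,4}: no change
So after all 4 constraints: D(X) = {2,3,5,6}

Answer: {2,3,5,6}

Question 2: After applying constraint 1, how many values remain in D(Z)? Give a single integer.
Constraint 1 (U + Z = X) on D(U)={1,4,5} D(Z)={1,2,4,5,6} D(X)={1,2,3,4,5,6}: Z {1,2,4,5,6}->{1,2,4,5}; X {1,2,3,4,5,6}->{2,3,5,6}
So after constraint 1: D(Z)={1,2,4,5}, size = 4

Answer: 4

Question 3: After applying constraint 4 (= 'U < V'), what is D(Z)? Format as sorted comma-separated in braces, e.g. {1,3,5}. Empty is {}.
Constraint 1 (U + Z = X) on D(U)={1,4,5} D(Z)={1,2,4,5,6} D(X)={1,2,3,4,5,6}: Z {1,2,4,5,6}->{1,2,4,5}; X {1,2,3,4,5,6}->{2,3,5,6}
Constraint 2 (V + U = Z) on D(V)={2,3,4,6} D(U)={1,4,5} D(Z)={1,2,4,5}: V {2,3,4,6}->{3,4}; U {1,4,5}->{1}; Z {1,2,4,5}->{4,5}
Constraint 3 (X != Z) on D(X)={2,3,5,6} D(Z)={4,5}: no change
Constraint 4 (U < V) on D(U)={1} D(V)={3,4}: no change
So after constraint 4: D(Z) = {4,5}

Answer: {4,5}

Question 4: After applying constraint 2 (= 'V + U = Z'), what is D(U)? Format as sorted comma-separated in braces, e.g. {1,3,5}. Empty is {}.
Constraint 1 (U + Z = X) on D(U)={1,4,5} D(Z)={1,2,4,5,6} D(X)={1,2,3,4,5,6}: Z {1,2,4,5,6}->{1,2,4,5}; X {1,2,3,4,5,6}->{2,3,5,6}
Constraint 2 (V + U = Z) on D(V)={2,3,4,6} D(U)={1,4,5} D(Z)={1,2,4,5}: V {2,3,4,6}->{3,4}; U {1,4,5}->{1}; Z {1,2,4,5}->{4,5}
So after constraint 2: D(U) = {1}

Answer: {1}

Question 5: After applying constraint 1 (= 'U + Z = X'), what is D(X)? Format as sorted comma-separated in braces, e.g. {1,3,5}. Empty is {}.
Answer: {2,3,5,6}

Derivation:
Constraint 1 (U + Z = X) on D(U)={1,4,5} D(Z)={1,2,4,5,6} D(X)={1,2,3,4,5,6}: Z {1,2,4,5,6}->{1,2,4,5}; X {1,2,3,4,5,6}->{2,3,5,6}
So after constraint 1: D(X) = {2,3,5,6}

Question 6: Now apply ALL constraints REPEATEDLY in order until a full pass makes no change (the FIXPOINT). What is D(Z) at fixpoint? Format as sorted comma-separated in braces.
Answer: {4,5}

Derivation:
pass 0 (initial): D(Z)={1,2,4,5,6}
pass 1: U {1,4,5}->{1}; V {2,3,4,6}->{3,4}; X {1,2,3,4,5,6}->{2,3,5,6}; Z {1,2,4,5,6}->{4,5}
pass 2: X {2,3,5,6}->{5,6}
pass 3: no change
Fixpoint after 3 passes: D(Z) = {4,5}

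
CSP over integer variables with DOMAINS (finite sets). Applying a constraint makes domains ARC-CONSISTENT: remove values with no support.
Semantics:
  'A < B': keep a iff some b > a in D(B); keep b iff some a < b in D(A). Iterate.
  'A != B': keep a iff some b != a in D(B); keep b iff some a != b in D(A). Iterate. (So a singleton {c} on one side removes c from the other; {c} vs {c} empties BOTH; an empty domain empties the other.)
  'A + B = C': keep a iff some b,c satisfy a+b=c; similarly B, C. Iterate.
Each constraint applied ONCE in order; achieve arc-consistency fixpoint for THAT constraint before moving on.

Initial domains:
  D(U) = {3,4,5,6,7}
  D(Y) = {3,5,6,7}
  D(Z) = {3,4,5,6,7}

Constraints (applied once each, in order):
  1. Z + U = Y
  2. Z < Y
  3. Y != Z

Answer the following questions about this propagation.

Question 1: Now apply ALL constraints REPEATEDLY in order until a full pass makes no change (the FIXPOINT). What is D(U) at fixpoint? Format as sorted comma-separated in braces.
pass 0 (initial): D(U)={3,4,5,6,7}
pass 1: U {3,4,5,6,7}->{3,4}; Y {3,5,6,7}->{6,7}; Z {3,4,5,6,7}->{3,4}
pass 2: no change
Fixpoint after 2 passes: D(U) = {3,4}

Answer: {3,4}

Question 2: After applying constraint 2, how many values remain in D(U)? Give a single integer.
Constraint 1 (Z + U = Y) on D(Z)={3,4,5,6,7} D(U)={3,4,5,6,7} D(Y)={3,5,6,7}: Z {3,4,5,6,7}->{3,4}; U {3,4,5,6,7}->{3,4}; Y {3,5,6,7}->{6,7}
Constraint 2 (Z < Y) on D(Z)={3,4} D(Y)={6,7}: no change
So after constraint 2: D(U)={3,4}, size = 2

Answer: 2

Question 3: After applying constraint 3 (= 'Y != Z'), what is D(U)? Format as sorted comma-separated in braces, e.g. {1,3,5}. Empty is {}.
Constraint 1 (Z + U = Y) on D(Z)={3,4,5,6,7} D(U)={3,4,5,6,7} D(Y)={3,5,6,7}: Z {3,4,5,6,7}->{3,4}; U {3,4,5,6,7}->{3,4}; Y {3,5,6,7}->{6,7}
Constraint 2 (Z < Y) on D(Z)={3,4} D(Y)={6,7}: no change
Constraint 3 (Y != Z) on D(Y)={6,7} D(Z)={3,4}: no change
So after constraint 3: D(U) = {3,4}

Answer: {3,4}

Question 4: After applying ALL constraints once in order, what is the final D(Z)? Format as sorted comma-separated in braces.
Constraint 1 (Z + U = Y) on D(Z)={3,4,5,6,7} D(U)={3,4,5,6,7} D(Y)={3,5,6,7}: Z {3,4,5,6,7}->{3,4}; U {3,4,5,6,7}->{3,4}; Y {3,5,6,7}->{6,7}
Constraint 2 (Z < Y) on D(Z)={3,4} D(Y)={6,7}: no change
Constraint 3 (Y != Z) on D(Y)={6,7} D(Z)={3,4}: no change
So after all 3 constraints: D(Z) = {3,4}

Answer: {3,4}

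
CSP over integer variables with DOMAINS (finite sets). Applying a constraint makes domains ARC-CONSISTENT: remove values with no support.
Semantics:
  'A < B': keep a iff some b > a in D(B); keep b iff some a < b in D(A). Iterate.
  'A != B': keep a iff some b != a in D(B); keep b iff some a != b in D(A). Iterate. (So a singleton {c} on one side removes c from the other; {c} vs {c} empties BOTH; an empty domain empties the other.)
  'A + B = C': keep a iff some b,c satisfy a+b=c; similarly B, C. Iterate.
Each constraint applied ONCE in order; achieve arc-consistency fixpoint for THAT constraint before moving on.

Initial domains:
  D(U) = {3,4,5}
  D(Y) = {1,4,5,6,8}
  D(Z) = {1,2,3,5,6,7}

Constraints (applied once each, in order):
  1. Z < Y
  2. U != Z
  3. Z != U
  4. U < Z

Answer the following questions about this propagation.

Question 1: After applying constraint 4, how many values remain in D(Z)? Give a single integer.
Constraint 1 (Z < Y) on D(Z)={1,2,3,5,6,7} D(Y)={1,4,5,6,8}: Y {1,4,5,6,8}->{4,5,6,8}
Constraint 2 (U != Z) on D(U)={3,4,5} D(Z)={1,2,3,5,6,7}: no change
Constraint 3 (Z != U) on D(Z)={1,2,3,5,6,7} D(U)={3,4,5}: no change
Constraint 4 (U < Z) on D(U)={3,4,5} D(Z)={1,2,3,5,6,7}: Z {1,2,3,5,6,7}->{5,6,7}
So after constraint 4: D(Z)={5,6,7}, size = 3

Answer: 3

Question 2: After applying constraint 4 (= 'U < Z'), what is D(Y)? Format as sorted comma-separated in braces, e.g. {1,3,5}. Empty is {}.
Constraint 1 (Z < Y) on D(Z)={1,2,3,5,6,7} D(Y)={1,4,5,6,8}: Y {1,4,5,6,8}->{4,5,6,8}
Constraint 2 (U != Z) on D(U)={3,4,5} D(Z)={1,2,3,5,6,7}: no change
Constraint 3 (Z != U) on D(Z)={1,2,3,5,6,7} D(U)={3,4,5}: no change
Constraint 4 (U < Z) on D(U)={3,4,5} D(Z)={1,2,3,5,6,7}: Z {1,2,3,5,6,7}->{5,6,7}
So after constraint 4: D(Y) = {4,5,6,8}

Answer: {4,5,6,8}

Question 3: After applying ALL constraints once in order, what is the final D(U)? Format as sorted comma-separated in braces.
Constraint 1 (Z < Y) on D(Z)={1,2,3,5,6,7} D(Y)={1,4,5,6,8}: Y {1,4,5,6,8}->{4,5,6,8}
Constraint 2 (U != Z) on D(U)={3,4,5} D(Z)={1,2,3,5,6,7}: no change
Constraint 3 (Z != U) on D(Z)={1,2,3,5,6,7} D(U)={3,4,5}: no change
Constraint 4 (U < Z) on D(U)={3,4,5} D(Z)={1,2,3,5,6,7}: Z {1,2,3,5,6,7}->{5,6,7}
So after all 4 constraints: D(U) = {3,4,5}

Answer: {3,4,5}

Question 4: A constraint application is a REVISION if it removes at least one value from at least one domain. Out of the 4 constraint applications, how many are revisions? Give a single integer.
Constraint 1 (Z < Y) on D(Z)={1,2,3,5,6,7} D(Y)={1,4,5,6,8}: Y {1,4,5,6,8}->{4,5,6,8} => REVISION
Constraint 2 (U != Z) on D(U)={3,4,5} D(Z)={1,2,3,5,6,7}: no change => not a revision
Constraint 3 (Z != U) on D(Z)={1,2,3,5,6,7} D(U)={3,4,5}: no change => not a revision
Constraint 4 (U < Z) on D(U)={3,4,5} D(Z)={1,2,3,5,6,7}: Z {1,2,3,5,6,7}->{5,6,7} => REVISION
Total revisions = 2

Answer: 2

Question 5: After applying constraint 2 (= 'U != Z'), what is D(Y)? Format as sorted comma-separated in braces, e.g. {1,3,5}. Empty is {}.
Answer: {4,5,6,8}

Derivation:
Constraint 1 (Z < Y) on D(Z)={1,2,3,5,6,7} D(Y)={1,4,5,6,8}: Y {1,4,5,6,8}->{4,5,6,8}
Constraint 2 (U != Z) on D(U)={3,4,5} D(Z)={1,2,3,5,6,7}: no change
So after constraint 2: D(Y) = {4,5,6,8}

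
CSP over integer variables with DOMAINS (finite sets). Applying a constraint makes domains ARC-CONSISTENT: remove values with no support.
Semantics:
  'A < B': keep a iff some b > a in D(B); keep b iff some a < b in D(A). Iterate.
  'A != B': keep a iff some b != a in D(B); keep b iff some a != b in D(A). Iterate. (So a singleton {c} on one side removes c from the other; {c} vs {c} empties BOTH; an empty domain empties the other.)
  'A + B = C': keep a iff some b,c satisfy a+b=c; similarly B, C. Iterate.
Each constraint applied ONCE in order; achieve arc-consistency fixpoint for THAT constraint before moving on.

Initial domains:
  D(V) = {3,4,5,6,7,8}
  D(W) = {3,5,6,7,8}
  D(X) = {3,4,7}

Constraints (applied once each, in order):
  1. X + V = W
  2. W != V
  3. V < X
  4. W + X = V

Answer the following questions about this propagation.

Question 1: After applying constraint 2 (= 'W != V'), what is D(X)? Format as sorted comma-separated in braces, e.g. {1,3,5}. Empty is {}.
Answer: {3,4}

Derivation:
Constraint 1 (X + V = W) on D(X)={3,4,7} D(V)={3,4,5,6,7,8} D(W)={3,5,6,7,8}: X {3,4,7}->{3,4}; V {3,4,5,6,7,8}->{3,4,5}; W {3,5,6,7,8}->{6,7,8}
Constraint 2 (W != V) on D(W)={6,7,8} D(V)={3,4,5}: no change
So after constraint 2: D(X) = {3,4}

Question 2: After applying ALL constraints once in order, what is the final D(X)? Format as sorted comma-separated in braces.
Constraint 1 (X + V = W) on D(X)={3,4,7} D(V)={3,4,5,6,7,8} D(W)={3,5,6,7,8}: X {3,4,7}->{3,4}; V {3,4,5,6,7,8}->{3,4,5}; W {3,5,6,7,8}->{6,7,8}
Constraint 2 (W != V) on D(W)={6,7,8} D(V)={3,4,5}: no change
Constraint 3 (V < X) on D(V)={3,4,5} D(X)={3,4}: V {3,4,5}->{3}; X {3,4}->{4}
Constraint 4 (W + X = V) on D(W)={6,7,8} D(X)={4} D(V)={3}: W {6,7,8}->{}; X {4}->{}; V {3}->{}
So after all 4 constraints: D(X) = {}

Answer: {}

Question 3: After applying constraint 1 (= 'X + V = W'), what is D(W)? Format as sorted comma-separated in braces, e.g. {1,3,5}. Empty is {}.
Constraint 1 (X + V = W) on D(X)={3,4,7} D(V)={3,4,5,6,7,8} D(W)={3,5,6,7,8}: X {3,4,7}->{3,4}; V {3,4,5,6,7,8}->{3,4,5}; W {3,5,6,7,8}->{6,7,8}
So after constraint 1: D(W) = {6,7,8}

Answer: {6,7,8}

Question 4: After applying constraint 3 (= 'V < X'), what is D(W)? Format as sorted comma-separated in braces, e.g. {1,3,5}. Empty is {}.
Answer: {6,7,8}

Derivation:
Constraint 1 (X + V = W) on D(X)={3,4,7} D(V)={3,4,5,6,7,8} D(W)={3,5,6,7,8}: X {3,4,7}->{3,4}; V {3,4,5,6,7,8}->{3,4,5}; W {3,5,6,7,8}->{6,7,8}
Constraint 2 (W != V) on D(W)={6,7,8} D(V)={3,4,5}: no change
Constraint 3 (V < X) on D(V)={3,4,5} D(X)={3,4}: V {3,4,5}->{3}; X {3,4}->{4}
So after constraint 3: D(W) = {6,7,8}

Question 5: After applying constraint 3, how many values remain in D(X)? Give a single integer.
Constraint 1 (X + V = W) on D(X)={3,4,7} D(V)={3,4,5,6,7,8} D(W)={3,5,6,7,8}: X {3,4,7}->{3,4}; V {3,4,5,6,7,8}->{3,4,5}; W {3,5,6,7,8}->{6,7,8}
Constraint 2 (W != V) on D(W)={6,7,8} D(V)={3,4,5}: no change
Constraint 3 (V < X) on D(V)={3,4,5} D(X)={3,4}: V {3,4,5}->{3}; X {3,4}->{4}
So after constraint 3: D(X)={4}, size = 1

Answer: 1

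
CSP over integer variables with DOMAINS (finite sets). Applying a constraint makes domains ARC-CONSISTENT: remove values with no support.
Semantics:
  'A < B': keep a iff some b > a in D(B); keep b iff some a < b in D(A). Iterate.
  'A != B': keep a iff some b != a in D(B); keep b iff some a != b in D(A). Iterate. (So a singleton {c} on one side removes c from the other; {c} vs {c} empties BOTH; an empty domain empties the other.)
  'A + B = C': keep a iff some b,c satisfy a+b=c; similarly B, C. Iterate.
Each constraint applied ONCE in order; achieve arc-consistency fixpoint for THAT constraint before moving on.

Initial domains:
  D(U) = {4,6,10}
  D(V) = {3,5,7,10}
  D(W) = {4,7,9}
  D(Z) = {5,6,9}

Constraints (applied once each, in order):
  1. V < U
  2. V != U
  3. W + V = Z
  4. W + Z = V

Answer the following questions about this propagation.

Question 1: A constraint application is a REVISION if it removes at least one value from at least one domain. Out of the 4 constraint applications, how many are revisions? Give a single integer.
Constraint 1 (V < U) on D(V)={3,5,7,10} D(U)={4,6,10}: V {3,5,7,10}->{3,5,7} => REVISION
Constraint 2 (V != U) on D(V)={3,5,7} D(U)={4,6,10}: no change => not a revision
Constraint 3 (W + V = Z) on D(W)={4,7,9} D(V)={3,5,7} D(Z)={5,6,9}: W {4,7,9}->{4}; V {3,5,7}->{5}; Z {5,6,9}->{9} => REVISION
Constraint 4 (W + Z = V) on D(W)={4} D(Z)={9} D(V)={5}: W {4}->{}; Z {9}->{}; V {5}->{} => REVISION
Total revisions = 3

Answer: 3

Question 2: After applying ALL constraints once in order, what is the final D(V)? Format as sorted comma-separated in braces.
Constraint 1 (V < U) on D(V)={3,5,7,10} D(U)={4,6,10}: V {3,5,7,10}->{3,5,7}
Constraint 2 (V != U) on D(V)={3,5,7} D(U)={4,6,10}: no change
Constraint 3 (W + V = Z) on D(W)={4,7,9} D(V)={3,5,7} D(Z)={5,6,9}: W {4,7,9}->{4}; V {3,5,7}->{5}; Z {5,6,9}->{9}
Constraint 4 (W + Z = V) on D(W)={4} D(Z)={9} D(V)={5}: W {4}->{}; Z {9}->{}; V {5}->{}
So after all 4 constraints: D(V) = {}

Answer: {}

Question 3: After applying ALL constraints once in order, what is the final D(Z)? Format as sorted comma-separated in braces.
Answer: {}

Derivation:
Constraint 1 (V < U) on D(V)={3,5,7,10} D(U)={4,6,10}: V {3,5,7,10}->{3,5,7}
Constraint 2 (V != U) on D(V)={3,5,7} D(U)={4,6,10}: no change
Constraint 3 (W + V = Z) on D(W)={4,7,9} D(V)={3,5,7} D(Z)={5,6,9}: W {4,7,9}->{4}; V {3,5,7}->{5}; Z {5,6,9}->{9}
Constraint 4 (W + Z = V) on D(W)={4} D(Z)={9} D(V)={5}: W {4}->{}; Z {9}->{}; V {5}->{}
So after all 4 constraints: D(Z) = {}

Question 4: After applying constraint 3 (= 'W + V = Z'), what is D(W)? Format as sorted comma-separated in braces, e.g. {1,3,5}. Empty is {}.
Answer: {4}

Derivation:
Constraint 1 (V < U) on D(V)={3,5,7,10} D(U)={4,6,10}: V {3,5,7,10}->{3,5,7}
Constraint 2 (V != U) on D(V)={3,5,7} D(U)={4,6,10}: no change
Constraint 3 (W + V = Z) on D(W)={4,7,9} D(V)={3,5,7} D(Z)={5,6,9}: W {4,7,9}->{4}; V {3,5,7}->{5}; Z {5,6,9}->{9}
So after constraint 3: D(W) = {4}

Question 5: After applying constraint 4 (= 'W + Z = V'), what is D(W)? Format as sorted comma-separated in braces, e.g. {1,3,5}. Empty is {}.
Answer: {}

Derivation:
Constraint 1 (V < U) on D(V)={3,5,7,10} D(U)={4,6,10}: V {3,5,7,10}->{3,5,7}
Constraint 2 (V != U) on D(V)={3,5,7} D(U)={4,6,10}: no change
Constraint 3 (W + V = Z) on D(W)={4,7,9} D(V)={3,5,7} D(Z)={5,6,9}: W {4,7,9}->{4}; V {3,5,7}->{5}; Z {5,6,9}->{9}
Constraint 4 (W + Z = V) on D(W)={4} D(Z)={9} D(V)={5}: W {4}->{}; Z {9}->{}; V {5}->{}
So after constraint 4: D(W) = {}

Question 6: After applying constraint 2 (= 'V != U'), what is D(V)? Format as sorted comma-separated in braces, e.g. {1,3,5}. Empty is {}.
Answer: {3,5,7}

Derivation:
Constraint 1 (V < U) on D(V)={3,5,7,10} D(U)={4,6,10}: V {3,5,7,10}->{3,5,7}
Constraint 2 (V != U) on D(V)={3,5,7} D(U)={4,6,10}: no change
So after constraint 2: D(V) = {3,5,7}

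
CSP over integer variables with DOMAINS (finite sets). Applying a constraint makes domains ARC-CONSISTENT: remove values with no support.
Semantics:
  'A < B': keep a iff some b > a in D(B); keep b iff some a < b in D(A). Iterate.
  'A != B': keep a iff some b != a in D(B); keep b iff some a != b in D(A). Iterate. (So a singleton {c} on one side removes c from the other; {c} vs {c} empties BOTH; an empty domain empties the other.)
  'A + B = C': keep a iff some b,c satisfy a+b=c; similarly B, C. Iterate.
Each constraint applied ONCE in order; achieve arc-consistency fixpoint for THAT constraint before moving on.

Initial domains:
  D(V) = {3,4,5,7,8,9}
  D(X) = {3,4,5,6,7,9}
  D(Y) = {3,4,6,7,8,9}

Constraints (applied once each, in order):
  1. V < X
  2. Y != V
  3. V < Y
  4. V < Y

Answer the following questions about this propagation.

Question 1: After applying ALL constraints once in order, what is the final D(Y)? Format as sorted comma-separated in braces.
Answer: {4,6,7,8,9}

Derivation:
Constraint 1 (V < X) on D(V)={3,4,5,7,8,9} D(X)={3,4,5,6,7,9}: V {3,4,5,7,8,9}->{3,4,5,7,8}; X {3,4,5,6,7,9}->{4,5,6,7,9}
Constraint 2 (Y != V) on D(Y)={3,4,6,7,8,9} D(V)={3,4,5,7,8}: no change
Constraint 3 (V < Y) on D(V)={3,4,5,7,8} D(Y)={3,4,6,7,8,9}: Y {3,4,6,7,8,9}->{4,6,7,8,9}
Constraint 4 (V < Y) on D(V)={3,4,5,7,8} D(Y)={4,6,7,8,9}: no change
So after all 4 constraints: D(Y) = {4,6,7,8,9}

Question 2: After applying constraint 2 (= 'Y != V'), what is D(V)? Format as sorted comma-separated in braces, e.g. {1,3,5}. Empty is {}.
Constraint 1 (V < X) on D(V)={3,4,5,7,8,9} D(X)={3,4,5,6,7,9}: V {3,4,5,7,8,9}->{3,4,5,7,8}; X {3,4,5,6,7,9}->{4,5,6,7,9}
Constraint 2 (Y != V) on D(Y)={3,4,6,7,8,9} D(V)={3,4,5,7,8}: no change
So after constraint 2: D(V) = {3,4,5,7,8}

Answer: {3,4,5,7,8}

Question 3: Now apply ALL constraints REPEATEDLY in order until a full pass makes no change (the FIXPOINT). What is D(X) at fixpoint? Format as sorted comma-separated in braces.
pass 0 (initial): D(X)={3,4,5,6,7,9}
pass 1: V {3,4,5,7,8,9}->{3,4,5,7,8}; X {3,4,5,6,7,9}->{4,5,6,7,9}; Y {3,4,6,7,8,9}->{4,6,7,8,9}
pass 2: no change
Fixpoint after 2 passes: D(X) = {4,5,6,7,9}

Answer: {4,5,6,7,9}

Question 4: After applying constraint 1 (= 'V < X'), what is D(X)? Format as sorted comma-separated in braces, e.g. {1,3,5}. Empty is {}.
Constraint 1 (V < X) on D(V)={3,4,5,7,8,9} D(X)={3,4,5,6,7,9}: V {3,4,5,7,8,9}->{3,4,5,7,8}; X {3,4,5,6,7,9}->{4,5,6,7,9}
So after constraint 1: D(X) = {4,5,6,7,9}

Answer: {4,5,6,7,9}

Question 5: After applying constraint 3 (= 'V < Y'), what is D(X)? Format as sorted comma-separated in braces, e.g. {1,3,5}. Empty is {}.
Constraint 1 (V < X) on D(V)={3,4,5,7,8,9} D(X)={3,4,5,6,7,9}: V {3,4,5,7,8,9}->{3,4,5,7,8}; X {3,4,5,6,7,9}->{4,5,6,7,9}
Constraint 2 (Y != V) on D(Y)={3,4,6,7,8,9} D(V)={3,4,5,7,8}: no change
Constraint 3 (V < Y) on D(V)={3,4,5,7,8} D(Y)={3,4,6,7,8,9}: Y {3,4,6,7,8,9}->{4,6,7,8,9}
So after constraint 3: D(X) = {4,5,6,7,9}

Answer: {4,5,6,7,9}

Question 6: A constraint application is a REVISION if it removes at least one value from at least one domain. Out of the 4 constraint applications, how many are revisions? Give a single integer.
Constraint 1 (V < X) on D(V)={3,4,5,7,8,9} D(X)={3,4,5,6,7,9}: V {3,4,5,7,8,9}->{3,4,5,7,8}; X {3,4,5,6,7,9}->{4,5,6,7,9} => REVISION
Constraint 2 (Y != V) on D(Y)={3,4,6,7,8,9} D(V)={3,4,5,7,8}: no change => not a revision
Constraint 3 (V < Y) on D(V)={3,4,5,7,8} D(Y)={3,4,6,7,8,9}: Y {3,4,6,7,8,9}->{4,6,7,8,9} => REVISION
Constraint 4 (V < Y) on D(V)={3,4,5,7,8} D(Y)={4,6,7,8,9}: no change => not a revision
Total revisions = 2

Answer: 2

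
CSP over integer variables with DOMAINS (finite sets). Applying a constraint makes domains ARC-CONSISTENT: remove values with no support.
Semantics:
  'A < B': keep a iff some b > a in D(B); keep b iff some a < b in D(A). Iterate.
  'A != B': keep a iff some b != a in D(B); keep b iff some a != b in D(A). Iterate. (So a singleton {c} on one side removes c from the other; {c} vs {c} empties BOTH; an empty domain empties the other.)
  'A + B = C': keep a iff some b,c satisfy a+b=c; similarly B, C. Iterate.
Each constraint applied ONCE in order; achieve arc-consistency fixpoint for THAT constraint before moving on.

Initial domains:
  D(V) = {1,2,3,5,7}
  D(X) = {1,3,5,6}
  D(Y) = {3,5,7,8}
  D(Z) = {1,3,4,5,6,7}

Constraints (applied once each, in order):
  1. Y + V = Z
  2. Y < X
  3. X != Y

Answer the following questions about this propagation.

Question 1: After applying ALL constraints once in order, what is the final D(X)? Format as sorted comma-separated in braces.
Constraint 1 (Y + V = Z) on D(Y)={3,5,7,8} D(V)={1,2,3,5,7} D(Z)={1,3,4,5,6,7}: Y {3,5,7,8}->{3,5}; V {1,2,3,5,7}->{1,2,3}; Z {1,3,4,5,6,7}->{4,5,6,7}
Constraint 2 (Y < X) on D(Y)={3,5} D(X)={1,3,5,6}: X {1,3,5,6}->{5,6}
Constraint 3 (X != Y) on D(X)={5,6} D(Y)={3,5}: no change
So after all 3 constraints: D(X) = {5,6}

Answer: {5,6}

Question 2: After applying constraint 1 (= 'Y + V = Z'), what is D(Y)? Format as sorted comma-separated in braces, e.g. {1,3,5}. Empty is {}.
Constraint 1 (Y + V = Z) on D(Y)={3,5,7,8} D(V)={1,2,3,5,7} D(Z)={1,3,4,5,6,7}: Y {3,5,7,8}->{3,5}; V {1,2,3,5,7}->{1,2,3}; Z {1,3,4,5,6,7}->{4,5,6,7}
So after constraint 1: D(Y) = {3,5}

Answer: {3,5}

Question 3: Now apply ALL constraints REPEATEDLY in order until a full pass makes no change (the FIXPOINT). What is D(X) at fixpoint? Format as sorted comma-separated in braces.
Answer: {5,6}

Derivation:
pass 0 (initial): D(X)={1,3,5,6}
pass 1: V {1,2,3,5,7}->{1,2,3}; X {1,3,5,6}->{5,6}; Y {3,5,7,8}->{3,5}; Z {1,3,4,5,6,7}->{4,5,6,7}
pass 2: no change
Fixpoint after 2 passes: D(X) = {5,6}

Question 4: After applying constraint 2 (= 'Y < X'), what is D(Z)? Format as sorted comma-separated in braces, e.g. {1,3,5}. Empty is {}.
Answer: {4,5,6,7}

Derivation:
Constraint 1 (Y + V = Z) on D(Y)={3,5,7,8} D(V)={1,2,3,5,7} D(Z)={1,3,4,5,6,7}: Y {3,5,7,8}->{3,5}; V {1,2,3,5,7}->{1,2,3}; Z {1,3,4,5,6,7}->{4,5,6,7}
Constraint 2 (Y < X) on D(Y)={3,5} D(X)={1,3,5,6}: X {1,3,5,6}->{5,6}
So after constraint 2: D(Z) = {4,5,6,7}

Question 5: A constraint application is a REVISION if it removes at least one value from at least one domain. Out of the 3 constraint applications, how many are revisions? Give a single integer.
Constraint 1 (Y + V = Z) on D(Y)={3,5,7,8} D(V)={1,2,3,5,7} D(Z)={1,3,4,5,6,7}: Y {3,5,7,8}->{3,5}; V {1,2,3,5,7}->{1,2,3}; Z {1,3,4,5,6,7}->{4,5,6,7} => REVISION
Constraint 2 (Y < X) on D(Y)={3,5} D(X)={1,3,5,6}: X {1,3,5,6}->{5,6} => REVISION
Constraint 3 (X != Y) on D(X)={5,6} D(Y)={3,5}: no change => not a revision
Total revisions = 2

Answer: 2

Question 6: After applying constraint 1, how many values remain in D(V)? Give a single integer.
Answer: 3

Derivation:
Constraint 1 (Y + V = Z) on D(Y)={3,5,7,8} D(V)={1,2,3,5,7} D(Z)={1,3,4,5,6,7}: Y {3,5,7,8}->{3,5}; V {1,2,3,5,7}->{1,2,3}; Z {1,3,4,5,6,7}->{4,5,6,7}
So after constraint 1: D(V)={1,2,3}, size = 3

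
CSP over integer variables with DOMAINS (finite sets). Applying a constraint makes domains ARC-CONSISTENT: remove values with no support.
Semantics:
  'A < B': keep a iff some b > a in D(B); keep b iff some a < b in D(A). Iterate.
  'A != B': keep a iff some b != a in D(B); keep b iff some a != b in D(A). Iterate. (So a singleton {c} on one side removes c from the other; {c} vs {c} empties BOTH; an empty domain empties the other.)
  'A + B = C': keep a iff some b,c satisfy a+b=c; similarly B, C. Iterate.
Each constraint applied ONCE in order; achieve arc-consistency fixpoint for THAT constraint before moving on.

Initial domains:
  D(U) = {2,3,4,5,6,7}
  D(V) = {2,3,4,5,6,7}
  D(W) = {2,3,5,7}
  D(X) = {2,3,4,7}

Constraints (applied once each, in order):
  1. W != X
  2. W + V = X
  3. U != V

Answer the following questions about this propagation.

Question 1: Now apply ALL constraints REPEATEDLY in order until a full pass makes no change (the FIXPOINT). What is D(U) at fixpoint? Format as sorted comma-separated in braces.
pass 0 (initial): D(U)={2,3,4,5,6,7}
pass 1: V {2,3,4,5,6,7}->{2,4,5}; W {2,3,5,7}->{2,3,5}; X {2,3,4,7}->{4,7}
pass 2: no change
Fixpoint after 2 passes: D(U) = {2,3,4,5,6,7}

Answer: {2,3,4,5,6,7}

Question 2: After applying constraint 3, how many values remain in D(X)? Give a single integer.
Constraint 1 (W != X) on D(W)={2,3,5,7} D(X)={2,3,4,7}: no change
Constraint 2 (W + V = X) on D(W)={2,3,5,7} D(V)={2,3,4,5,6,7} D(X)={2,3,4,7}: W {2,3,5,7}->{2,3,5}; V {2,3,4,5,6,7}->{2,4,5}; X {2,3,4,7}->{4,7}
Constraint 3 (U != V) on D(U)={2,3,4,5,6,7} D(V)={2,4,5}: no change
So after constraint 3: D(X)={4,7}, size = 2

Answer: 2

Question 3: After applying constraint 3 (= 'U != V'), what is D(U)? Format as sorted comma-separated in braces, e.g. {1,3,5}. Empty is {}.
Answer: {2,3,4,5,6,7}

Derivation:
Constraint 1 (W != X) on D(W)={2,3,5,7} D(X)={2,3,4,7}: no change
Constraint 2 (W + V = X) on D(W)={2,3,5,7} D(V)={2,3,4,5,6,7} D(X)={2,3,4,7}: W {2,3,5,7}->{2,3,5}; V {2,3,4,5,6,7}->{2,4,5}; X {2,3,4,7}->{4,7}
Constraint 3 (U != V) on D(U)={2,3,4,5,6,7} D(V)={2,4,5}: no change
So after constraint 3: D(U) = {2,3,4,5,6,7}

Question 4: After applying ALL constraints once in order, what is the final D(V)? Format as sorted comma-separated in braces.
Constraint 1 (W != X) on D(W)={2,3,5,7} D(X)={2,3,4,7}: no change
Constraint 2 (W + V = X) on D(W)={2,3,5,7} D(V)={2,3,4,5,6,7} D(X)={2,3,4,7}: W {2,3,5,7}->{2,3,5}; V {2,3,4,5,6,7}->{2,4,5}; X {2,3,4,7}->{4,7}
Constraint 3 (U != V) on D(U)={2,3,4,5,6,7} D(V)={2,4,5}: no change
So after all 3 constraints: D(V) = {2,4,5}

Answer: {2,4,5}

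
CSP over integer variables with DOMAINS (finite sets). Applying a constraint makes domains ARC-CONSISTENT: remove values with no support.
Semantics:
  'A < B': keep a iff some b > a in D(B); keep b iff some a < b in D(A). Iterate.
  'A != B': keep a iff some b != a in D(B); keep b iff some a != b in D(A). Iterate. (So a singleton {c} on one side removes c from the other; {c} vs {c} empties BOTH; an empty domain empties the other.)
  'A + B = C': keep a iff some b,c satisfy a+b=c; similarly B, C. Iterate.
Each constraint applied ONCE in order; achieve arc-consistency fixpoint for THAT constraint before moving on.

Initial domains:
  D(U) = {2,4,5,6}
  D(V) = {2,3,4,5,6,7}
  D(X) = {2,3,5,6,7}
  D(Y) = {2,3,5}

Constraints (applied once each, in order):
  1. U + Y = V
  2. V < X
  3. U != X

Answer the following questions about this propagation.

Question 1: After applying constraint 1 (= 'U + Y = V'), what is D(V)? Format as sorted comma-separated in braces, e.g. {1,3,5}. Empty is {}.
Answer: {4,5,6,7}

Derivation:
Constraint 1 (U + Y = V) on D(U)={2,4,5,6} D(Y)={2,3,5} D(V)={2,3,4,5,6,7}: U {2,4,5,6}->{2,4,5}; V {2,3,4,5,6,7}->{4,5,6,7}
So after constraint 1: D(V) = {4,5,6,7}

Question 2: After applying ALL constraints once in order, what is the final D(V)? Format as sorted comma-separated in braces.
Answer: {4,5,6}

Derivation:
Constraint 1 (U + Y = V) on D(U)={2,4,5,6} D(Y)={2,3,5} D(V)={2,3,4,5,6,7}: U {2,4,5,6}->{2,4,5}; V {2,3,4,5,6,7}->{4,5,6,7}
Constraint 2 (V < X) on D(V)={4,5,6,7} D(X)={2,3,5,6,7}: V {4,5,6,7}->{4,5,6}; X {2,3,5,6,7}->{5,6,7}
Constraint 3 (U != X) on D(U)={2,4,5} D(X)={5,6,7}: no change
So after all 3 constraints: D(V) = {4,5,6}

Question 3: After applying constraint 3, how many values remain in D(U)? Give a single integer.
Constraint 1 (U + Y = V) on D(U)={2,4,5,6} D(Y)={2,3,5} D(V)={2,3,4,5,6,7}: U {2,4,5,6}->{2,4,5}; V {2,3,4,5,6,7}->{4,5,6,7}
Constraint 2 (V < X) on D(V)={4,5,6,7} D(X)={2,3,5,6,7}: V {4,5,6,7}->{4,5,6}; X {2,3,5,6,7}->{5,6,7}
Constraint 3 (U != X) on D(U)={2,4,5} D(X)={5,6,7}: no change
So after constraint 3: D(U)={2,4,5}, size = 3

Answer: 3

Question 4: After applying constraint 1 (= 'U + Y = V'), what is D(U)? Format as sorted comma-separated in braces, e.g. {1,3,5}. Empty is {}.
Constraint 1 (U + Y = V) on D(U)={2,4,5,6} D(Y)={2,3,5} D(V)={2,3,4,5,6,7}: U {2,4,5,6}->{2,4,5}; V {2,3,4,5,6,7}->{4,5,6,7}
So after constraint 1: D(U) = {2,4,5}

Answer: {2,4,5}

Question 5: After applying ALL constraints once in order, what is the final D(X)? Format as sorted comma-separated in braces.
Answer: {5,6,7}

Derivation:
Constraint 1 (U + Y = V) on D(U)={2,4,5,6} D(Y)={2,3,5} D(V)={2,3,4,5,6,7}: U {2,4,5,6}->{2,4,5}; V {2,3,4,5,6,7}->{4,5,6,7}
Constraint 2 (V < X) on D(V)={4,5,6,7} D(X)={2,3,5,6,7}: V {4,5,6,7}->{4,5,6}; X {2,3,5,6,7}->{5,6,7}
Constraint 3 (U != X) on D(U)={2,4,5} D(X)={5,6,7}: no change
So after all 3 constraints: D(X) = {5,6,7}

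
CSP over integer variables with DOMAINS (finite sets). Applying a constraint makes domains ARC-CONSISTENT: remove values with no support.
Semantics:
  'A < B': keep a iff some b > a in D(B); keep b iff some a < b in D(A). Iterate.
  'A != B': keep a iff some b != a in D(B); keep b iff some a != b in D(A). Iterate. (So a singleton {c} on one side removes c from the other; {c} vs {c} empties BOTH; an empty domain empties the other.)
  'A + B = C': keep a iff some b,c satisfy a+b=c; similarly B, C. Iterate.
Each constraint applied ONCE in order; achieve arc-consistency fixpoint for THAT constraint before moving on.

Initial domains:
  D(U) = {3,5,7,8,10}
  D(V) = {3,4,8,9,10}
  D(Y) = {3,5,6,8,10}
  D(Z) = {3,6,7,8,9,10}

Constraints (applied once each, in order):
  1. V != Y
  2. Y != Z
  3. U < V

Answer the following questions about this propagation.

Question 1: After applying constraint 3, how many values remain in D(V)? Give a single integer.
Answer: 4

Derivation:
Constraint 1 (V != Y) on D(V)={3,4,8,9,10} D(Y)={3,5,6,8,10}: no change
Constraint 2 (Y != Z) on D(Y)={3,5,6,8,10} D(Z)={3,6,7,8,9,10}: no change
Constraint 3 (U < V) on D(U)={3,5,7,8,10} D(V)={3,4,8,9,10}: U {3,5,7,8,10}->{3,5,7,8}; V {3,4,8,9,10}->{4,8,9,10}
So after constraint 3: D(V)={4,8,9,10}, size = 4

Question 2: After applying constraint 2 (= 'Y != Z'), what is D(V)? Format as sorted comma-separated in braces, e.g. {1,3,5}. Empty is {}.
Constraint 1 (V != Y) on D(V)={3,4,8,9,10} D(Y)={3,5,6,8,10}: no change
Constraint 2 (Y != Z) on D(Y)={3,5,6,8,10} D(Z)={3,6,7,8,9,10}: no change
So after constraint 2: D(V) = {3,4,8,9,10}

Answer: {3,4,8,9,10}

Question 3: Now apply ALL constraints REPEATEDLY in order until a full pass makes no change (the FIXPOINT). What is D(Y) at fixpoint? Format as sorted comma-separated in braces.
pass 0 (initial): D(Y)={3,5,6,8,10}
pass 1: U {3,5,7,8,10}->{3,5,7,8}; V {3,4,8,9,10}->{4,8,9,10}
pass 2: no change
Fixpoint after 2 passes: D(Y) = {3,5,6,8,10}

Answer: {3,5,6,8,10}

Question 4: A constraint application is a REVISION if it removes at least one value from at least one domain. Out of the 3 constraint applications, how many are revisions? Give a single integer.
Constraint 1 (V != Y) on D(V)={3,4,8,9,10} D(Y)={3,5,6,8,10}: no change => not a revision
Constraint 2 (Y != Z) on D(Y)={3,5,6,8,10} D(Z)={3,6,7,8,9,10}: no change => not a revision
Constraint 3 (U < V) on D(U)={3,5,7,8,10} D(V)={3,4,8,9,10}: U {3,5,7,8,10}->{3,5,7,8}; V {3,4,8,9,10}->{4,8,9,10} => REVISION
Total revisions = 1

Answer: 1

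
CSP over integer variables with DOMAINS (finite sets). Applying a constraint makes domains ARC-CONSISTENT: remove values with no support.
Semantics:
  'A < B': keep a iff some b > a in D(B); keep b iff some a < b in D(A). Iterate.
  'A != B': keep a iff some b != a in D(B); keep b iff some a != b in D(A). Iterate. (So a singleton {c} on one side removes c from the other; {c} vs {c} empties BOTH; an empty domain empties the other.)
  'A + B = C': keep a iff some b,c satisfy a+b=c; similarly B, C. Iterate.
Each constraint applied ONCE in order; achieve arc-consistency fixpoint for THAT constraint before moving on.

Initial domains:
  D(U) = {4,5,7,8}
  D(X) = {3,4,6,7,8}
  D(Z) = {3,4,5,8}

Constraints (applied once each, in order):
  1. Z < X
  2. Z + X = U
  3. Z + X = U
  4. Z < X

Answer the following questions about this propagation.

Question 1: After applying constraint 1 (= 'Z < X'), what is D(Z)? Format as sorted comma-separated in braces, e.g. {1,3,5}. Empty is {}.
Constraint 1 (Z < X) on D(Z)={3,4,5,8} D(X)={3,4,6,7,8}: Z {3,4,5,8}->{3,4,5}; X {3,4,6,7,8}->{4,6,7,8}
So after constraint 1: D(Z) = {3,4,5}

Answer: {3,4,5}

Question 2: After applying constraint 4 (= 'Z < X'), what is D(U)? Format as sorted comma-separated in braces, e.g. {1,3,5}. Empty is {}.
Answer: {7,8}

Derivation:
Constraint 1 (Z < X) on D(Z)={3,4,5,8} D(X)={3,4,6,7,8}: Z {3,4,5,8}->{3,4,5}; X {3,4,6,7,8}->{4,6,7,8}
Constraint 2 (Z + X = U) on D(Z)={3,4,5} D(X)={4,6,7,8} D(U)={4,5,7,8}: Z {3,4,5}->{3,4}; X {4,6,7,8}->{4}; U {4,5,7,8}->{7,8}
Constraint 3 (Z + X = U) on D(Z)={3,4} D(X)={4} D(U)={7,8}: no change
Constraint 4 (Z < X) on D(Z)={3,4} D(X)={4}: Z {3,4}->{3}
So after constraint 4: D(U) = {7,8}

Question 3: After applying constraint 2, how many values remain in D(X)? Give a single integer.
Constraint 1 (Z < X) on D(Z)={3,4,5,8} D(X)={3,4,6,7,8}: Z {3,4,5,8}->{3,4,5}; X {3,4,6,7,8}->{4,6,7,8}
Constraint 2 (Z + X = U) on D(Z)={3,4,5} D(X)={4,6,7,8} D(U)={4,5,7,8}: Z {3,4,5}->{3,4}; X {4,6,7,8}->{4}; U {4,5,7,8}->{7,8}
So after constraint 2: D(X)={4}, size = 1

Answer: 1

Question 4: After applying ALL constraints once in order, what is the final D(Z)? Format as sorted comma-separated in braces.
Answer: {3}

Derivation:
Constraint 1 (Z < X) on D(Z)={3,4,5,8} D(X)={3,4,6,7,8}: Z {3,4,5,8}->{3,4,5}; X {3,4,6,7,8}->{4,6,7,8}
Constraint 2 (Z + X = U) on D(Z)={3,4,5} D(X)={4,6,7,8} D(U)={4,5,7,8}: Z {3,4,5}->{3,4}; X {4,6,7,8}->{4}; U {4,5,7,8}->{7,8}
Constraint 3 (Z + X = U) on D(Z)={3,4} D(X)={4} D(U)={7,8}: no change
Constraint 4 (Z < X) on D(Z)={3,4} D(X)={4}: Z {3,4}->{3}
So after all 4 constraints: D(Z) = {3}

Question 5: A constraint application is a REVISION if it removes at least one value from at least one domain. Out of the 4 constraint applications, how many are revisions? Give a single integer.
Answer: 3

Derivation:
Constraint 1 (Z < X) on D(Z)={3,4,5,8} D(X)={3,4,6,7,8}: Z {3,4,5,8}->{3,4,5}; X {3,4,6,7,8}->{4,6,7,8} => REVISION
Constraint 2 (Z + X = U) on D(Z)={3,4,5} D(X)={4,6,7,8} D(U)={4,5,7,8}: Z {3,4,5}->{3,4}; X {4,6,7,8}->{4}; U {4,5,7,8}->{7,8} => REVISION
Constraint 3 (Z + X = U) on D(Z)={3,4} D(X)={4} D(U)={7,8}: no change => not a revision
Constraint 4 (Z < X) on D(Z)={3,4} D(X)={4}: Z {3,4}->{3} => REVISION
Total revisions = 3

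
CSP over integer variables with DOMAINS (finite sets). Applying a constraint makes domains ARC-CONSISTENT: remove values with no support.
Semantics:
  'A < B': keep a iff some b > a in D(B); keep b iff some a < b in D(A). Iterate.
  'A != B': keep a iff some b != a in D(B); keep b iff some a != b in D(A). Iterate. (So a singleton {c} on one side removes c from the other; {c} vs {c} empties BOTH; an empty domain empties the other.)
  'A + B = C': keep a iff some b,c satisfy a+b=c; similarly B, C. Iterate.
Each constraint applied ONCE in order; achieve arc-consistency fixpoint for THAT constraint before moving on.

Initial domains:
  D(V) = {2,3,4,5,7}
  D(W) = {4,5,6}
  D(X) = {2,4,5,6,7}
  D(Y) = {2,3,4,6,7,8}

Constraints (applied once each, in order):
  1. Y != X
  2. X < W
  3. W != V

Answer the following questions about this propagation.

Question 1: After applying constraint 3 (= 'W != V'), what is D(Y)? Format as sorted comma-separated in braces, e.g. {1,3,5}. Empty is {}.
Answer: {2,3,4,6,7,8}

Derivation:
Constraint 1 (Y != X) on D(Y)={2,3,4,6,7,8} D(X)={2,4,5,6,7}: no change
Constraint 2 (X < W) on D(X)={2,4,5,6,7} D(W)={4,5,6}: X {2,4,5,6,7}->{2,4,5}
Constraint 3 (W != V) on D(W)={4,5,6} D(V)={2,3,4,5,7}: no change
So after constraint 3: D(Y) = {2,3,4,6,7,8}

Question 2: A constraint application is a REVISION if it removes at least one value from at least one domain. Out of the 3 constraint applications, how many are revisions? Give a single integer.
Answer: 1

Derivation:
Constraint 1 (Y != X) on D(Y)={2,3,4,6,7,8} D(X)={2,4,5,6,7}: no change => not a revision
Constraint 2 (X < W) on D(X)={2,4,5,6,7} D(W)={4,5,6}: X {2,4,5,6,7}->{2,4,5} => REVISION
Constraint 3 (W != V) on D(W)={4,5,6} D(V)={2,3,4,5,7}: no change => not a revision
Total revisions = 1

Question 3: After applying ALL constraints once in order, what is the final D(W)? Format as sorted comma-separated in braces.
Answer: {4,5,6}

Derivation:
Constraint 1 (Y != X) on D(Y)={2,3,4,6,7,8} D(X)={2,4,5,6,7}: no change
Constraint 2 (X < W) on D(X)={2,4,5,6,7} D(W)={4,5,6}: X {2,4,5,6,7}->{2,4,5}
Constraint 3 (W != V) on D(W)={4,5,6} D(V)={2,3,4,5,7}: no change
So after all 3 constraints: D(W) = {4,5,6}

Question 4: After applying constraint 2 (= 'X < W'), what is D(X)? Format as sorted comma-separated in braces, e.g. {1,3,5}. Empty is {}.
Constraint 1 (Y != X) on D(Y)={2,3,4,6,7,8} D(X)={2,4,5,6,7}: no change
Constraint 2 (X < W) on D(X)={2,4,5,6,7} D(W)={4,5,6}: X {2,4,5,6,7}->{2,4,5}
So after constraint 2: D(X) = {2,4,5}

Answer: {2,4,5}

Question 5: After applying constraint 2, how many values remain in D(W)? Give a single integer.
Answer: 3

Derivation:
Constraint 1 (Y != X) on D(Y)={2,3,4,6,7,8} D(X)={2,4,5,6,7}: no change
Constraint 2 (X < W) on D(X)={2,4,5,6,7} D(W)={4,5,6}: X {2,4,5,6,7}->{2,4,5}
So after constraint 2: D(W)={4,5,6}, size = 3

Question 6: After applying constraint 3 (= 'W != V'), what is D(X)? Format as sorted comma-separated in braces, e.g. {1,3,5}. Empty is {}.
Constraint 1 (Y != X) on D(Y)={2,3,4,6,7,8} D(X)={2,4,5,6,7}: no change
Constraint 2 (X < W) on D(X)={2,4,5,6,7} D(W)={4,5,6}: X {2,4,5,6,7}->{2,4,5}
Constraint 3 (W != V) on D(W)={4,5,6} D(V)={2,3,4,5,7}: no change
So after constraint 3: D(X) = {2,4,5}

Answer: {2,4,5}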